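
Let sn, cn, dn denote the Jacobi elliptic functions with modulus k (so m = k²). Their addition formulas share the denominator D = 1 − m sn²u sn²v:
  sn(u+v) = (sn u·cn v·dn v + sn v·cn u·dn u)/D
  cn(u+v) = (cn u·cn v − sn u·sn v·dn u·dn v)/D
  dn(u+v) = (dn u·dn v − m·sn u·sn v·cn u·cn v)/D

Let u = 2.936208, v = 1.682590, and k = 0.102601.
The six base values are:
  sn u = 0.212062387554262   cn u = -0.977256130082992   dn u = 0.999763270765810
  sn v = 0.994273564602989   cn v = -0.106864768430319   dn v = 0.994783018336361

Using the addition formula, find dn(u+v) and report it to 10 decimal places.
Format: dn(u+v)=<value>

dn(u+v)=0.9947812767

m = k² = 0.010526965201
D = 1 − m·sn²u·sn²v = 0.9995320038653449
dn(u+v) = (dn u·dn v − m·sn u·sn v·cn u·cn v)/D = 0.9943157229147139/0.9995320038653449 = 0.99478127670704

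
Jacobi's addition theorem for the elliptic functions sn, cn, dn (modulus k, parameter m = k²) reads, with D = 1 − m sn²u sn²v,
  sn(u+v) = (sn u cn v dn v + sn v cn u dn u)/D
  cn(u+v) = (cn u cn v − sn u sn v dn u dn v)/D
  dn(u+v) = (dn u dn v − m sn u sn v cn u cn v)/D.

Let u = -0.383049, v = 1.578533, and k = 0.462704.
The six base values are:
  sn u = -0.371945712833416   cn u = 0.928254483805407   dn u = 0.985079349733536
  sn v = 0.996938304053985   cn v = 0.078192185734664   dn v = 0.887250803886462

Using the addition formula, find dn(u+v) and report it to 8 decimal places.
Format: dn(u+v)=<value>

dn(u+v)=0.90645855

m = k² = 0.214094991616
D = 1 − m·sn²u·sn²v = 0.9705624143792058
dn(u+v) = (dn u·dn v − m·sn u·sn v·cn u·cn v)/D = 0.8797745975582974/0.9705624143792058 = 0.9064585486972743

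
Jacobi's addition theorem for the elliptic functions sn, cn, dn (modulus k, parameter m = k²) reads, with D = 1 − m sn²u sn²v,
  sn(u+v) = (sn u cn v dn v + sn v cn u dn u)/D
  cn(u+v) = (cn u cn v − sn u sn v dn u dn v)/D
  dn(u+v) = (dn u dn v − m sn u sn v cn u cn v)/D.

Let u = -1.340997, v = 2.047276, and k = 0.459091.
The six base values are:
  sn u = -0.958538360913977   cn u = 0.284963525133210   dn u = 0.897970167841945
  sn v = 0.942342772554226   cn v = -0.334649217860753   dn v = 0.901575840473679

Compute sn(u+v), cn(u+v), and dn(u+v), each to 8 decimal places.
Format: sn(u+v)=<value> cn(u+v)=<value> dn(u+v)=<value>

m = k² = 0.210764546281
D = 1 − m·sn²u·sn²v = 0.8280372577110734
sn(u+v) = (sn u·cn v·dn v + sn v·cn u·dn u)/D = 0.530337099272934/0.8280372577110734 = 0.6404749234822285
cn(u+v) = (cn u·cn v − sn u·sn v·dn u·dn v)/D = 0.6359152941174199/0.8280372577110734 = 0.7679790833026858
dn(u+v) = (dn u·dn v − m·sn u·sn v·cn u·cn v)/D = 0.7914332591362889/0.8280372577110734 = 0.9557942613887108

sn(u+v)=0.64047492 cn(u+v)=0.76797908 dn(u+v)=0.95579426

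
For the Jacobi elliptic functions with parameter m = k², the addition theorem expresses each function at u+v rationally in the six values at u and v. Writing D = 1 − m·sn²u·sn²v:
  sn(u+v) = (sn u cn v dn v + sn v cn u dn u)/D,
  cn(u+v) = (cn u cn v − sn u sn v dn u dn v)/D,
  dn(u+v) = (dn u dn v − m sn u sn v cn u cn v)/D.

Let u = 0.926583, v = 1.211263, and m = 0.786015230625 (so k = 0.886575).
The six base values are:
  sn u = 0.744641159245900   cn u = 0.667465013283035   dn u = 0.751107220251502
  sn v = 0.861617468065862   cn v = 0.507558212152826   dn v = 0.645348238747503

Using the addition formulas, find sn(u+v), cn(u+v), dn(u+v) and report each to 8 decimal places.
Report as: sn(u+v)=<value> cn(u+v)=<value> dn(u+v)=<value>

m = k² = 0.786015230625
D = 1 − m·sn²u·sn²v = 0.6764405958052965
sn(u+v) = (sn u·cn v·dn v + sn v·cn u·dn u)/D = 0.6758699486853071/0.6764405958052965 = 0.9991563972896835
cn(u+v) = (cn u·cn v − sn u·sn v·dn u·dn v)/D = 0.0277793469603758/0.6764405958052965 = 0.04106694236365979
dn(u+v) = (dn u·dn v − m·sn u·sn v·cn u·cn v)/D = 0.3138789175747025/0.6764405958052965 = 0.4640154945180847

sn(u+v)=0.99915640 cn(u+v)=0.04106694 dn(u+v)=0.46401549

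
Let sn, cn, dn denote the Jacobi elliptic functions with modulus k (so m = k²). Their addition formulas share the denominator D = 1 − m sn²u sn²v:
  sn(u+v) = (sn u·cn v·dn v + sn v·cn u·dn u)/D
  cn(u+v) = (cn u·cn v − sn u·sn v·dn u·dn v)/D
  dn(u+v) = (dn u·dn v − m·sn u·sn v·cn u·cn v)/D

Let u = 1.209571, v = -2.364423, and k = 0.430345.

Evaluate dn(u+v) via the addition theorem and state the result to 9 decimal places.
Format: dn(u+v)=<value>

dn(u+v)=0.922047401

sn u = 0.920310598057691, cn u = 0.3911884496028674, dn u = 0.9182284870608702
sn v = -0.7947751509897674, cn v = -0.6069039951830869, dn v = 0.939689938646695
m = k² = 0.185196819025
D = 1 − m·sn²u·sn²v = 0.9009188748074011
dn(u+v) = (dn u·dn v − m·sn u·sn v·cn u·cn v)/D = 0.8306899073218373/0.9009188748074011 = 0.9220474013261435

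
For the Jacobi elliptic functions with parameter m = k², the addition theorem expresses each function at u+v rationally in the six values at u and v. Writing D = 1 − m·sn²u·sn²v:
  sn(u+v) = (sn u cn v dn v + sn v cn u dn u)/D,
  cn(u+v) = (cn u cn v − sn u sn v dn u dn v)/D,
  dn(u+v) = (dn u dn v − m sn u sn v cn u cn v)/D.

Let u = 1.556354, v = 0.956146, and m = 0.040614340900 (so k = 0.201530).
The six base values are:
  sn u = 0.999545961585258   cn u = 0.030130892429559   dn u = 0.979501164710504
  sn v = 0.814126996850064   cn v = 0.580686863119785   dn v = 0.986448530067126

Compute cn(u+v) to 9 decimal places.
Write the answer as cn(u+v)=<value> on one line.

cn(u+v)=-0.790025736

m = k² = 0.0406143409
D = 1 − m·sn²u·sn²v = 0.9731051417125091
cn(u+v) = (cn u·cn v − sn u·sn v·dn u·dn v)/D = -0.7687781054272219/0.9731051417125091 = -0.7900257356304742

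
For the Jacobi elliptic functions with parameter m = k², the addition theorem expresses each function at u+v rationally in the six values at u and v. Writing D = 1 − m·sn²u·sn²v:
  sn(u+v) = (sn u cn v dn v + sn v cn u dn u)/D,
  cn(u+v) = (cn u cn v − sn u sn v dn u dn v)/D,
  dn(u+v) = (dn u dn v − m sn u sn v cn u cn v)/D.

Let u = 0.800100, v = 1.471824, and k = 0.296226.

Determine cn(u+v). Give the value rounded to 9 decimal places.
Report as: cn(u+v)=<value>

cn(u+v)=-0.596238692

sn u = 0.7128272072432102, cn u = 0.7013396984442314, dn u = 0.9774519523656905
sn v = 0.9916642451446652, cn v = 0.1288488451700725, dn v = 0.9558802132086764
m = k² = 0.087749843076
D = 1 − m·sn²u·sn²v = 0.956152564970723
cn(u+v) = (cn u·cn v − sn u·sn v·dn u·dn v)/D = -0.5700951551680455/0.956152564970723 = -0.5962386924993519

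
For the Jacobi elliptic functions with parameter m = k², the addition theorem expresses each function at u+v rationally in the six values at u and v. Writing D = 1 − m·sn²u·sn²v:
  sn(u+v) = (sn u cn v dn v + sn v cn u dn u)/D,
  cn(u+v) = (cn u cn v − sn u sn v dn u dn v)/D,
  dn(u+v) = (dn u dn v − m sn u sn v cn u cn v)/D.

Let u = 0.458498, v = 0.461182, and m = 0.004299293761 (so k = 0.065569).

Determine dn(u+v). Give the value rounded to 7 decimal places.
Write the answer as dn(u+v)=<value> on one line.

sn u = 0.4425423575589771, cn u = 0.8967476020409213, dn u = 0.9995789164633677
sn v = 0.4449466135693498, cn v = 0.8955570953731357, dn v = 0.99957432771007
m = k² = 0.004299293761
D = 1 − m·sn²u·sn²v = 0.999833304981233
dn(u+v) = (dn u·dn v − m·sn u·sn v·cn u·cn v)/D = 0.998473557335957/0.999833304981233 = 0.9986400256537748

dn(u+v)=0.9986400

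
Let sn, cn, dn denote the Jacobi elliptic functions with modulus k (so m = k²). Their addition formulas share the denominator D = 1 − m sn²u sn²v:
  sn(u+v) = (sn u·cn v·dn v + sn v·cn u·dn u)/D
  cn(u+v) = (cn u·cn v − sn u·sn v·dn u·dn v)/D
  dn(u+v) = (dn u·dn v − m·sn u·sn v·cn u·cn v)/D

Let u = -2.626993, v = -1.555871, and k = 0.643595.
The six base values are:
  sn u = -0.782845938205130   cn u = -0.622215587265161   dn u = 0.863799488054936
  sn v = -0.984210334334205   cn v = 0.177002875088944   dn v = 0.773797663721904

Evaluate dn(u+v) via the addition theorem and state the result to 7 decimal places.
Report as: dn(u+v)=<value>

dn(u+v)=0.9329695

m = k² = 0.414214524025
D = 1 − m·sn²u·sn²v = 0.7541026945040861
dn(u+v) = (dn u·dn v − m·sn u·sn v·cn u·cn v)/D = 0.7035548461030385/0.7541026945040861 = 0.9329695427831763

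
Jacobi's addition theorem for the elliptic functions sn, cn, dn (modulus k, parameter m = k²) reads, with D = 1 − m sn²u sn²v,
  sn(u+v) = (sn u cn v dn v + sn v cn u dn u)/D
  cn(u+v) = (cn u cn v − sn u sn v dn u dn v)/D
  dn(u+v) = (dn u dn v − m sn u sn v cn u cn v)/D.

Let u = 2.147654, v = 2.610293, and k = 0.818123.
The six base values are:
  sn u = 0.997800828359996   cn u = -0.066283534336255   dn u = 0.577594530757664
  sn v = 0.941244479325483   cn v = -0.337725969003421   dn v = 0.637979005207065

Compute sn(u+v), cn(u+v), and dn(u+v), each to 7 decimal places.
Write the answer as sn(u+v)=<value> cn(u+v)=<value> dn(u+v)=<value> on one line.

m = k² = 0.669325243129
D = 1 − m·sn²u·sn²v = 0.4096224850739694
sn(u+v) = (sn u·cn v·dn v + sn v·cn u·dn u)/D = -0.2510237910433099/0.4096224850739694 = -0.6128174116173827
cn(u+v) = (cn u·cn v − sn u·sn v·dn u·dn v)/D = -0.3236937389082757/0.4096224850739694 = -0.790224537722394
dn(u+v) = (dn u·dn v − m·sn u·sn v·cn u·cn v)/D = 0.354421255621247/0.4096224850739694 = 0.8652387711510657

sn(u+v)=-0.6128174 cn(u+v)=-0.7902245 dn(u+v)=0.8652388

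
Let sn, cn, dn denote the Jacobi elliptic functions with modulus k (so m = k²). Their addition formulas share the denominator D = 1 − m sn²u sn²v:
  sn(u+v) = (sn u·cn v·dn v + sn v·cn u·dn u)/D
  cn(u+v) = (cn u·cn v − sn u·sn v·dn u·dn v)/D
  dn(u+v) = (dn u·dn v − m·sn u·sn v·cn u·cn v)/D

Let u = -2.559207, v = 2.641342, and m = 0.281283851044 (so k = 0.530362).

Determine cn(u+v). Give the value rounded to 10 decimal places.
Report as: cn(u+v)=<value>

cn(u+v)=0.9966309445

sn u = -0.7328106831889317, cn u = -0.6804325849076976, dn u = 0.9213833827227384
sn v = 0.6789208014426218, cn v = -0.7342115126913416, dn v = 0.9329238247607567
m = k² = 0.281283851044
D = 1 − m·sn²u·sn²v = 0.9303747746535116
cn(u+v) = (cn u·cn v − sn u·sn v·dn u·dn v)/D = 0.9272402904010062/0.9303747746535116 = 0.9966309444990351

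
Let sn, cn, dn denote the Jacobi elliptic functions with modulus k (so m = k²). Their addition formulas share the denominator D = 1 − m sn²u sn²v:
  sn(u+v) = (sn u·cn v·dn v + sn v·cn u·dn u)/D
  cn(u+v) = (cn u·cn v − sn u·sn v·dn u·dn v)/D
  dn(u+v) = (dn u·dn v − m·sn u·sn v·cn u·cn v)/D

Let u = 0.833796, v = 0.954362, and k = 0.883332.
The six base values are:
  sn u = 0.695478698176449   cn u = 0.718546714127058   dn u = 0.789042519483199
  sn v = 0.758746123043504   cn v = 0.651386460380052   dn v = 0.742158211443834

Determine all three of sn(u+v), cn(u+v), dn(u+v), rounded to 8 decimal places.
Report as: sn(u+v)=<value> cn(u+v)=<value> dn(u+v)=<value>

sn(u+v)=0.97914032 cn(u+v)=0.20318521 dn(u+v)=0.50193391

m = k² = 0.780275422224
D = 1 − m·sn²u·sn²v = 0.7827255984696006
sn(u+v) = (sn u·cn v·dn v + sn v·cn u·dn u)/D = 0.7663981945263622/0.7827255984696006 = 0.9791403220040815
cn(u+v) = (cn u·cn v − sn u·sn v·dn u·dn v)/D = 0.1590382656039949/0.7827255984696006 = 0.2031852106471915
dn(u+v) = (dn u·dn v − m·sn u·sn v·cn u·cn v)/D = 0.3928765182463629/0.7827255984696006 = 0.5019339076357312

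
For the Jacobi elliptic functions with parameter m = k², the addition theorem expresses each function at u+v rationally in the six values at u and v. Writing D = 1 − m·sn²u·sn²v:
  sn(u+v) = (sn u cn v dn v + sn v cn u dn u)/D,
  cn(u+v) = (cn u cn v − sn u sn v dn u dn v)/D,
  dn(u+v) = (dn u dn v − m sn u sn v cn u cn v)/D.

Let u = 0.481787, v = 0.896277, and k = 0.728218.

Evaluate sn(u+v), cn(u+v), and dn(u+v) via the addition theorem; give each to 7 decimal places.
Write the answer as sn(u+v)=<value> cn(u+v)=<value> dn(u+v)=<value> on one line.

sn u = 0.4550236419660734, cn u = 0.8904793570049396, dn u = 0.9435056607503356
sn v = 0.7463670472818627, cn v = 0.6655345451077304, dn v = 0.8393975651247526
m = k² = 0.530301455524
D = 1 − m·sn²u·sn²v = 0.9388360313717452
sn(u+v) = (sn u·cn v·dn v + sn v·cn u·dn u)/D = 0.8812750117179924/0.9388360313717452 = 0.9386889534164452
cn(u+v) = (cn u·cn v − sn u·sn v·dn u·dn v)/D = 0.3236779997517609/0.9388360313717452 = 0.3447652081256733
dn(u+v) = (dn u·dn v − m·sn u·sn v·cn u·cn v)/D = 0.6852421303115834/0.9388360313717452 = 0.729884780104112

sn(u+v)=0.9386890 cn(u+v)=0.3447652 dn(u+v)=0.7298848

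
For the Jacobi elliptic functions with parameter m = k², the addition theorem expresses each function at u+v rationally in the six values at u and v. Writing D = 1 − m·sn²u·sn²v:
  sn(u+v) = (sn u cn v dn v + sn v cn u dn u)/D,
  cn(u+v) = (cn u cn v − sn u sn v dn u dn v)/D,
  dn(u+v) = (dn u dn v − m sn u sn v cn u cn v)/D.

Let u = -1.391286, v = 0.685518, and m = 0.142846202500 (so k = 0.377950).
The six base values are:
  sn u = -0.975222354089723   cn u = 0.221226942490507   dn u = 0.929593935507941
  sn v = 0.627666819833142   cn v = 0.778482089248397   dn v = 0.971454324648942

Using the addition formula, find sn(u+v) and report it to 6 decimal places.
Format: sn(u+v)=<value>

sn(u+v)=-0.642848

m = k² = 0.1428462025
D = 1 − m·sn²u·sn²v = 0.9464777530910909
sn(u+v) = (sn u·cn v·dn v + sn v·cn u·dn u)/D = -0.6084410050812454/0.9464777530910909 = -0.6428476560533461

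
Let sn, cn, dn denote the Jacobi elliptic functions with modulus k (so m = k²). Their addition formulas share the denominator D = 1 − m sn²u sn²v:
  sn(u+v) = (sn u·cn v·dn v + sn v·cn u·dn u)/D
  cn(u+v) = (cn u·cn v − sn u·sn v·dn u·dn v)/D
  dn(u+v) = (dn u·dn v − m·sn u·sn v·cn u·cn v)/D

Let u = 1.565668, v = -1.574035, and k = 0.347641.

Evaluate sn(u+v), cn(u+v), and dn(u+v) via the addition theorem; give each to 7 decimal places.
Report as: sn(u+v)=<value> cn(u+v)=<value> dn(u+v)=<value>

sn u = 0.9986160963851407, cn u = 0.05259174878727004, dn u = 0.9378059527259865
sn v = -0.9989980083136816, cn v = 0.04475465769389187, dn v = 0.9377567934812213
m = k² = 0.120854264881
D = 1 − m·sn²u·sn²v = 0.8797214040338599
sn(u+v) = (sn u·cn v·dn v + sn v·cn u·dn u)/D = -0.007360532726922761/0.8797214040338599 = -0.008366890578280688
cn(u+v) = (cn u·cn v − sn u·sn v·dn u·dn v)/D = 0.8796906111089749/0.8797214040338599 = 0.9999649969584191
dn(u+v) = (dn u·dn v − m·sn u·sn v·cn u·cn v)/D = 0.8797176826348194/0.8797214040338599 = 0.9999957697982299

sn(u+v)=-0.0083669 cn(u+v)=0.9999650 dn(u+v)=0.9999958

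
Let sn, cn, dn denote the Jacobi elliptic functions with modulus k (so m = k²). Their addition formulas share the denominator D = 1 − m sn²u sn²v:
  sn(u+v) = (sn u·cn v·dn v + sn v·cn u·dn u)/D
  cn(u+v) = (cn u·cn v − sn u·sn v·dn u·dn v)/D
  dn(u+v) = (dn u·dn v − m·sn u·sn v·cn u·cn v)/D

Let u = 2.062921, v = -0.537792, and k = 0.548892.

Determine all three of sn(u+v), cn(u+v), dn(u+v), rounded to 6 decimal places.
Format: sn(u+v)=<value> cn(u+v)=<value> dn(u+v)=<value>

sn(u+v)=0.987434 cn(u+v)=0.158030 dn(u+v)=0.840382

sn u = 0.957418698732599, cn u = -0.288703022701836, dn u = 0.8507815774643822
sn v = -0.5059179576456381, cn v = 0.8625816020132045, dn v = 0.9606694878351417
m = k² = 0.301282427664
D = 1 − m·sn²u·sn²v = 0.9293132844765389
sn(u+v) = (sn u·cn v·dn v + sn v·cn u·dn u)/D = 0.9176357767639792/0.9293132844765389 = 0.9874342615051098
cn(u+v) = (cn u·cn v − sn u·sn v·dn u·dn v)/D = 0.1468596673949013/0.9293132844765389 = 0.1580303110351253
dn(u+v) = (dn u·dn v − m·sn u·sn v·cn u·cn v)/D = 0.7809780277970158/0.9293132844765389 = 0.8403818613622025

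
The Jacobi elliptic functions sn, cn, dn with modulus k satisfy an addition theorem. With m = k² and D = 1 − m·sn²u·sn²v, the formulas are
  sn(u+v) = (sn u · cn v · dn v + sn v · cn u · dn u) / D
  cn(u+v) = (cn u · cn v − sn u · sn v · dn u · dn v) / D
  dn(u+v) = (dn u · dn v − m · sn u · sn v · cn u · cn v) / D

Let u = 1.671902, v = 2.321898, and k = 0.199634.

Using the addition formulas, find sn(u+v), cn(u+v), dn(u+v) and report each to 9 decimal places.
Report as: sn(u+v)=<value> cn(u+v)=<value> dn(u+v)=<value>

sn u = 0.9965254526903371, cn u = -0.08328878760264588, dn u = 0.9800115980328126
sn v = 0.7500724600536998, cn v = -0.6613556567150469, dn v = 0.9887254132138739
m = k² = 0.039853733956
D = 1 − m·sn²u·sn²v = 0.9777334850426249
sn(u+v) = (sn u·cn v·dn v + sn v·cn u·dn u)/D = -0.7128510393073126/0.9777334850426249 = -0.7290852264062895
cn(u+v) = (cn u·cn v − sn u·sn v·dn u·dn v)/D = -0.669183206253774/0.9777334850426249 = -0.6844229194263512
dn(u+v) = (dn u·dn v − m·sn u·sn v·cn u·cn v)/D = 0.9673214717249747/0.9777334850426249 = 0.9893508676168575

sn(u+v)=-0.729085226 cn(u+v)=-0.684422919 dn(u+v)=0.989350868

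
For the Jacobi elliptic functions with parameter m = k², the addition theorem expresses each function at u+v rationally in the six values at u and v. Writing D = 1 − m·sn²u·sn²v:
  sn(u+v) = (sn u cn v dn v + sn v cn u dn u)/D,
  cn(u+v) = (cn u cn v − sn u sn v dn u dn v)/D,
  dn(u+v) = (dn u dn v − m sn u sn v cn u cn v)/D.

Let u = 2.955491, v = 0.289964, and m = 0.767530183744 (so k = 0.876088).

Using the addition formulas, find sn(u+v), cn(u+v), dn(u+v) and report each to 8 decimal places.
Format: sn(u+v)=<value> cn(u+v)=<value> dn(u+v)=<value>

sn u = 0.9222107298646233, cn u = -0.3866876901616584, dn u = 0.5892678387744511
sn v = 0.2829865290337854, cn v = 0.9591238837529855, dn v = 0.9687802263981557
m = k² = 0.767530183744
D = 1 − m·sn²u·sn²v = 0.9477258078411021
sn(u+v) = (sn u·cn v·dn v + sn v·cn u·dn u)/D = 0.7924179477437105/0.9477258078411021 = 0.836125745640314
cn(u+v) = (cn u·cn v − sn u·sn v·dn u·dn v)/D = -0.5198634464373464/0.9477258078411021 = -0.5485378177276648
dn(u+v) = (dn u·dn v − m·sn u·sn v·cn u·cn v)/D = 0.6451603616048907/0.9477258078411021 = 0.6807457982752959

sn(u+v)=0.83612575 cn(u+v)=-0.54853782 dn(u+v)=0.68074580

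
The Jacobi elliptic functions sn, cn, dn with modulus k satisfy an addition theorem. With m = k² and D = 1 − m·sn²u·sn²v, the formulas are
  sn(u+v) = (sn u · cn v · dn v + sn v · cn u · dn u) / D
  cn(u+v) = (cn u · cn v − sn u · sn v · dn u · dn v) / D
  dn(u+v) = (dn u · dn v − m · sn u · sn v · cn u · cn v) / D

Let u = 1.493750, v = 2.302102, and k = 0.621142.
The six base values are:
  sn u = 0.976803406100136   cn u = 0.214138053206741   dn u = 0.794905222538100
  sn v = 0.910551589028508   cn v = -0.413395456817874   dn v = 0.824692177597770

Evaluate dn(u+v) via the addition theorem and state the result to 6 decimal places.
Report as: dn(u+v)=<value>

dn(u+v)=0.987254

m = k² = 0.385817384164
D = 1 − m·sn²u·sn²v = 0.6947854479983706
dn(u+v) = (dn u·dn v − m·sn u·sn v·cn u·cn v)/D = 0.685929691290437/0.6947854479983706 = 0.9872539692167613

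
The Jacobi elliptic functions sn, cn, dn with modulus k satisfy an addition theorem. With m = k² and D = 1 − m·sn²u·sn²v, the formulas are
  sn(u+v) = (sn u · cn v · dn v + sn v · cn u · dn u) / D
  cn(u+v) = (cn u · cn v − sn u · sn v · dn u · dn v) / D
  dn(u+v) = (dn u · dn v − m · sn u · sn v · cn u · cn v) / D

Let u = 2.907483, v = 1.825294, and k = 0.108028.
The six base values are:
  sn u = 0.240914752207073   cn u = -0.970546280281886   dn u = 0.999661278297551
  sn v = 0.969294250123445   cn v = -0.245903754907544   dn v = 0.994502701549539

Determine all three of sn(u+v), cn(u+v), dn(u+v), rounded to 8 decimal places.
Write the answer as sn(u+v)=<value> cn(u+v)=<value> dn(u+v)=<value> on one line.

m = k² = 0.011670048784
D = 1 − m·sn²u·sn²v = 0.9993636284824487
sn(u+v) = (sn u·cn v·dn v + sn v·cn u·dn u)/D = -0.9993424503251415/0.9993636284824487 = -0.9999788083569348
cn(u+v) = (cn u·cn v − sn u·sn v·dn u·dn v)/D = 0.00650606730274257/0.9993636284824487 = 0.006510210215096729
dn(u+v) = (dn u·dn v − m·sn u·sn v·cn u·cn v)/D = 0.9935154530138801/0.9993636284824487 = 0.9941481005492974

sn(u+v)=-0.99997881 cn(u+v)=0.00651021 dn(u+v)=0.99414810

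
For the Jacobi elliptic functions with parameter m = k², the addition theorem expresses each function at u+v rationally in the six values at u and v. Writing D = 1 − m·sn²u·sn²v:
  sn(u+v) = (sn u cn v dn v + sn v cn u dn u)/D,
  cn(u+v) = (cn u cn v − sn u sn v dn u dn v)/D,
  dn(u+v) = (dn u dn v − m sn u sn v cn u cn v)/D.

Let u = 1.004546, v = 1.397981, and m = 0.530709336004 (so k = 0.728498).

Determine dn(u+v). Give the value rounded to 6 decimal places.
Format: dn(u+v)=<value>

sn u = 0.8027441058365129, cn u = 0.5963236541885097, dn u = 0.8111793343742541
sn v = 0.9435480878610591, cn v = 0.3312355746198452, dn v = 0.7263046904310981
m = k² = 0.530709336004
D = 1 − m·sn²u·sn²v = 0.6955338215259441
dn(u+v) = (dn u·dn v − m·sn u·sn v·cn u·cn v)/D = 0.5097640135184252/0.6955338215259441 = 0.7329104606301455

dn(u+v)=0.732910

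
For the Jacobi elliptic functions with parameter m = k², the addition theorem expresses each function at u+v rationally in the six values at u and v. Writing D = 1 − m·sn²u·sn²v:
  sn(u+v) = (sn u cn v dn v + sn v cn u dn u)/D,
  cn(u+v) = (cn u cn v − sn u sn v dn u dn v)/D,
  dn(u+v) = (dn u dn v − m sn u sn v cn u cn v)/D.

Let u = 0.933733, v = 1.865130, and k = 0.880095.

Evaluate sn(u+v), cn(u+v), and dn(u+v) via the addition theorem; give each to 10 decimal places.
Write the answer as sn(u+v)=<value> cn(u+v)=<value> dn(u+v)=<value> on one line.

sn u = 0.7490499145183156, cn u = 0.662513566321554, dn u = 0.7519369011696057
sn v = 0.9867793225747297, cn v = 0.1620696410156987, dn v = 0.4957600363672773
m = k² = 0.774567209025
D = 1 − m·sn²u·sn²v = 0.5768243149140619
sn(u+v) = (sn u·cn v·dn v + sn v·cn u·dn u)/D = 0.5517666755548283/0.5768243149140619 = 0.9565593219436896
cn(u+v) = (cn u·cn v − sn u·sn v·dn u·dn v)/D = -0.1681660668007956/0.5768243149140619 = -0.291537756735948
dn(u+v) = (dn u·dn v − m·sn u·sn v·cn u·cn v)/D = 0.3113069902238545/0.5768243149140619 = 0.5396911714275335

sn(u+v)=0.9565593219 cn(u+v)=-0.2915377567 dn(u+v)=0.5396911714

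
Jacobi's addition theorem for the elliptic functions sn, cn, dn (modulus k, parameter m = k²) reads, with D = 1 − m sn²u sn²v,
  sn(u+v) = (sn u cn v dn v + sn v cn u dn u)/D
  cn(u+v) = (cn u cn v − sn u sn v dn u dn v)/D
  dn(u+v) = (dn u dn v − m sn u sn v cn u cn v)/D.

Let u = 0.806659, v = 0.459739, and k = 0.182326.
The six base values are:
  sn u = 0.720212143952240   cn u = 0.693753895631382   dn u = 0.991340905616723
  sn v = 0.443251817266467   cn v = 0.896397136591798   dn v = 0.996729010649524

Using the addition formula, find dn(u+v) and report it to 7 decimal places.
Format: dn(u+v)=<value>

dn(u+v)=0.9848351

m = k² = 0.033242770276
D = 1 − m·sn²u·sn²v = 0.9966121892787537
dn(u+v) = (dn u·dn v − m·sn u·sn v·cn u·cn v)/D = 0.9814986939451348/0.9966121892787537 = 0.9848351289536641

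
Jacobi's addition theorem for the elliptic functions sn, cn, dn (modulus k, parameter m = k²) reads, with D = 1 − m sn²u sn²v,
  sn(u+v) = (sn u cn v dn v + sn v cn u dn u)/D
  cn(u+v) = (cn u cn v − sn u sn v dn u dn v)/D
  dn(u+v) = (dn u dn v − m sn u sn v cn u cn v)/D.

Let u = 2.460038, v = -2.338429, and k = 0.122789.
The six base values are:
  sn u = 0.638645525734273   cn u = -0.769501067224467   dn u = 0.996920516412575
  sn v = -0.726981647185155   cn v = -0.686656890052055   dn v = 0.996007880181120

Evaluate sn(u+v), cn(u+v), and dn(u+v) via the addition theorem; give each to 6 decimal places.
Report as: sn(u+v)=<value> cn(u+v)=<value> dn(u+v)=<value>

m = k² = 0.015077138521
D = 1 − m·sn²u·sn²v = 0.9967499834912495
sn(u+v) = (sn u·cn v·dn v + sn v·cn u·dn u)/D = 0.1209107648944518/0.9967499834912495 = 0.1213050081736101
cn(u+v) = (cn u·cn v − sn u·sn v·dn u·dn v)/D = 0.9893892644063027/0.9967499834912495 = 0.9926152804546182
dn(u+v) = (dn u·dn v − m·sn u·sn v·cn u·cn v)/D = 0.9966394085494984/0.9967499834912495 = 0.9998890645160947

sn(u+v)=0.121305 cn(u+v)=0.992615 dn(u+v)=0.999889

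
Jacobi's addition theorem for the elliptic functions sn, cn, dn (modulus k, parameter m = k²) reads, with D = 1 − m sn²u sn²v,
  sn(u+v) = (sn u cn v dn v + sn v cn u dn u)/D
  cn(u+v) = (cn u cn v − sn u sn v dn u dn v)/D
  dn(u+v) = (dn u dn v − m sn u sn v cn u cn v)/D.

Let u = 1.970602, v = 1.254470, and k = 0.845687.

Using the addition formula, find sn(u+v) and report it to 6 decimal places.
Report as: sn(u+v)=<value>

sn u = 0.9976668259833482, cn u = 0.06827081610989895, dn u = 0.5367931760896725
sn v = 0.8833354546627906, cn v = 0.4687413727586686, dn v = 0.6647955965950275
m = k² = 0.715186501969
D = 1 − m·sn²u·sn²v = 0.4445541880686296
sn(u+v) = (sn u·cn v·dn v + sn v·cn u·dn u)/D = 0.3432620100596652/0.4445541880686296 = 0.7721488612017595

sn(u+v)=0.772149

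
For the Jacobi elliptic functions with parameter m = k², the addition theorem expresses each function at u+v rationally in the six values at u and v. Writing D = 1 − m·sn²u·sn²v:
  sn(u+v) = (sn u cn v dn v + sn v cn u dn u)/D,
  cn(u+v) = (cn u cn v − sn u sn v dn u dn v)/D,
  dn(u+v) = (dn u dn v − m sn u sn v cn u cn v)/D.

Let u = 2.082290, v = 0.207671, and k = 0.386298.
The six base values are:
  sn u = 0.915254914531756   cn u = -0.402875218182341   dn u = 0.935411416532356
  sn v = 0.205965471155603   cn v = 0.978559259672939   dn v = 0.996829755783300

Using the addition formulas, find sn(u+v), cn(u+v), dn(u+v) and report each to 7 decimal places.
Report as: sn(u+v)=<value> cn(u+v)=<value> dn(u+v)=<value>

m = k² = 0.149226144804
D = 1 − m·sn²u·sn²v = 0.9946970455378805
sn(u+v) = (sn u·cn v·dn v + sn v·cn u·dn u)/D = 0.8151728741937662/0.9946970455378805 = 0.8195187447781783
cn(u+v) = (cn u·cn v − sn u·sn v·dn u·dn v)/D = -0.5700135064895063/0.9946970455378805 = -0.5730523771499418
dn(u+v) = (dn u·dn v − m·sn u·sn v·cn u·cn v)/D = 0.9435361266162607/0.9946970455378805 = 0.9485663306721147

sn(u+v)=0.8195187 cn(u+v)=-0.5730524 dn(u+v)=0.9485663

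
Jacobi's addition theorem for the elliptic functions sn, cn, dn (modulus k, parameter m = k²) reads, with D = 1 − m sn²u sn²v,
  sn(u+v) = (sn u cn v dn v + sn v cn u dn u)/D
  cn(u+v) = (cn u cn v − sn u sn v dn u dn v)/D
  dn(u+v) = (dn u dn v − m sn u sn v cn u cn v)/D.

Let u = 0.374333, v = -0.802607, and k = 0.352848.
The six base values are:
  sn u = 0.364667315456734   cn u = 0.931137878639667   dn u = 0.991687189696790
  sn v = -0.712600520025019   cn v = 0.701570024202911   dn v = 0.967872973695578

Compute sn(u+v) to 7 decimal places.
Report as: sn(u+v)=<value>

m = k² = 0.124501711104
D = 1 − m·sn²u·sn²v = 0.9915926085249722
sn(u+v) = (sn u·cn v·dn v + sn v·cn u·dn u)/D = -0.4103932530981957/0.9915926085249722 = -0.4138728441195923

sn(u+v)=-0.4138728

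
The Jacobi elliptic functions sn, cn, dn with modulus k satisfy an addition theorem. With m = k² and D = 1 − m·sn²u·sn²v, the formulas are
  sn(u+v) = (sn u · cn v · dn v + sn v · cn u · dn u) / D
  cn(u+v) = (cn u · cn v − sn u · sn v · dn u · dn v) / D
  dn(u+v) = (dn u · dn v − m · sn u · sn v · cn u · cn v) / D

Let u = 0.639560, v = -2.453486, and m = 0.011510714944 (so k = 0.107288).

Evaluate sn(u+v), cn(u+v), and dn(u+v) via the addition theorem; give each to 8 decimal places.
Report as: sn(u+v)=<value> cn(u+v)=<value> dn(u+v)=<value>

sn u = 0.5964714611599054, cn u = 0.8026342853515338, dn u = 0.9979502685558626
sn v = -0.6416261123615526, cn v = -0.7670175564716887, dn v = 0.9976277973500572
m = k² = 0.011510714944
D = 1 − m·sn²u·sn²v = 0.9983140460903058
sn(u+v) = (sn u·cn v·dn v + sn v·cn u·dn u)/D = -0.9703543129207176/0.9983140460903058 = -0.9719930484008646
cn(u+v) = (cn u·cn v − sn u·sn v·dn u·dn v)/D = -0.234613388401769/0.9983140460903058 = -0.2350096037620473
dn(u+v) = (dn u·dn v − m·sn u·sn v·cn u·cn v)/D = 0.9928708825416318/0.9983140460903058 = 0.9945476440304621

sn(u+v)=-0.97199305 cn(u+v)=-0.23500960 dn(u+v)=0.99454764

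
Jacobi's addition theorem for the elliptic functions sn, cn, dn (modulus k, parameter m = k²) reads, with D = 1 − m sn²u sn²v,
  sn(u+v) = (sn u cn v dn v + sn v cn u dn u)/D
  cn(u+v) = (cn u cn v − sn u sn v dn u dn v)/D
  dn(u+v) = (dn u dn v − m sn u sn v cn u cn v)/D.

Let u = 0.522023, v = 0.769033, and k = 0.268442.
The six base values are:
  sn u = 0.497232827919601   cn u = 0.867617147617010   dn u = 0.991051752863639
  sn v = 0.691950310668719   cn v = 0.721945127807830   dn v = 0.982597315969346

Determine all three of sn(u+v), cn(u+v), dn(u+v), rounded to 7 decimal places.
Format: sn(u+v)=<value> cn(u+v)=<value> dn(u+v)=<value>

sn(u+v)=0.9558574 cn(u+v)=0.2938308 dn(u+v)=0.9665197

m = k² = 0.072061107364
D = 1 − m·sn²u·sn²v = 0.9914695815387026
sn(u+v) = (sn u·cn v·dn v + sn v·cn u·dn u)/D = 0.9477035851461289/0.9914695815387026 = 0.9558574491769567
cn(u+v) = (cn u·cn v − sn u·sn v·dn u·dn v)/D = 0.2913242966484327/0.9914695815387026 = 0.293830796297668
dn(u+v) = (dn u·dn v − m·sn u·sn v·cn u·cn v)/D = 0.9582749176930827/0.9914695815387026 = 0.966519735487897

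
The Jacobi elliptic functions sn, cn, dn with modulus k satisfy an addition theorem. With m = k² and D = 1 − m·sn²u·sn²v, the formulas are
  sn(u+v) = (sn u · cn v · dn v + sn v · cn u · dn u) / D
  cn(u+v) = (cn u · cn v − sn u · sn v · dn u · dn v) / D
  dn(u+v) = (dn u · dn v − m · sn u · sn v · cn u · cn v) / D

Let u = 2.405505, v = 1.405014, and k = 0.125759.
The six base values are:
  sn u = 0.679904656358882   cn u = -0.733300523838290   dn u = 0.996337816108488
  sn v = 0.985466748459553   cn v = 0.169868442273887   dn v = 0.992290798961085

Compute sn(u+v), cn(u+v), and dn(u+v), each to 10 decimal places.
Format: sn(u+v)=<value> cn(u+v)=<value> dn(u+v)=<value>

m = k² = 0.015815326081
D = 1 − m·sn²u·sn²v = 0.9929000035519755
sn(u+v) = (sn u·cn v·dn v + sn v·cn u·dn u)/D = -0.605392854533787/0.9929000035519755 = -0.6097218776997379
cn(u+v) = (cn u·cn v − sn u·sn v·dn u·dn v)/D = -0.7869878707660913/0.9929000035519755 = -0.7926154375573982
dn(u+v) = (dn u·dn v − m·sn u·sn v·cn u·cn v)/D = 0.9899768138727144/0.9929000035519755 = 0.9970559072728333

sn(u+v)=-0.6097218777 cn(u+v)=-0.7926154376 dn(u+v)=0.9970559073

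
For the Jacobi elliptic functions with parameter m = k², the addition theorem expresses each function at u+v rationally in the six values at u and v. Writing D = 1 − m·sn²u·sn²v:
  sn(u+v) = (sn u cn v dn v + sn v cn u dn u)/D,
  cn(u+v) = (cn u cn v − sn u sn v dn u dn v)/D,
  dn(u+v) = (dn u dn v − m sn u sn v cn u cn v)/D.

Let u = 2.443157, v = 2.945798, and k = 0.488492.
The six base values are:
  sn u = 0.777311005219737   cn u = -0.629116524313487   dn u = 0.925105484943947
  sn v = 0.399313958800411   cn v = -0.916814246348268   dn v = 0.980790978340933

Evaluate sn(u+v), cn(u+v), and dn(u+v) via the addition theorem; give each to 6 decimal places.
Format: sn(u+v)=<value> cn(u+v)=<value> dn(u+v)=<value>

sn(u+v)=-0.953276 cn(u+v)=0.302099 dn(u+v)=0.884960

m = k² = 0.238624434064
D = 1 − m·sn²u·sn²v = 0.9770102881143928
sn(u+v) = (sn u·cn v·dn v + sn v·cn u·dn u)/D = -0.9313608814506857/0.9770102881143928 = -0.9532764319689925
cn(u+v) = (cn u·cn v − sn u·sn v·dn u·dn v)/D = 0.2951542166135706/0.9770102881143928 = 0.3020993946575644
dn(u+v) = (dn u·dn v − m·sn u·sn v·cn u·cn v)/D = 0.8646145803388971/0.9770102881143928 = 0.8849595453161329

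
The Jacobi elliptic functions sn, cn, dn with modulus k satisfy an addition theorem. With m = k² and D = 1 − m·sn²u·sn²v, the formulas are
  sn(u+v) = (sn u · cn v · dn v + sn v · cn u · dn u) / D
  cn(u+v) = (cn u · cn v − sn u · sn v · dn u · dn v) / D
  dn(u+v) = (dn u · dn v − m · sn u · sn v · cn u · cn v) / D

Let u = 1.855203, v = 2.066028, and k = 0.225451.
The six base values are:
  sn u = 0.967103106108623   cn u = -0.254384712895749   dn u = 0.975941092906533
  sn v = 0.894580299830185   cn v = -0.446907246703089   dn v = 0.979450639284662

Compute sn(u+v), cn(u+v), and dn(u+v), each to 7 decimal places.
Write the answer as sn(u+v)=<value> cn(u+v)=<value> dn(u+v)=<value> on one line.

sn(u+v)=-0.6709418 cn(u+v)=-0.7415100 dn(u+v)=0.9884933

m = k² = 0.050828153401
D = 1 − m·sn²u·sn²v = 0.9619557919207835
sn(u+v) = (sn u·cn v·dn v + sn v·cn u·dn u)/D = -0.6454163681659364/0.9619557919207835 = -0.6709418183108003
cn(u+v) = (cn u·cn v − sn u·sn v·dn u·dn v)/D = -0.7132998368942994/0.9619557919207835 = -0.7415099975332747
dn(u+v) = (dn u·dn v − m·sn u·sn v·cn u·cn v)/D = 0.9508868774566905/0.9619557919207835 = 0.9884933231266365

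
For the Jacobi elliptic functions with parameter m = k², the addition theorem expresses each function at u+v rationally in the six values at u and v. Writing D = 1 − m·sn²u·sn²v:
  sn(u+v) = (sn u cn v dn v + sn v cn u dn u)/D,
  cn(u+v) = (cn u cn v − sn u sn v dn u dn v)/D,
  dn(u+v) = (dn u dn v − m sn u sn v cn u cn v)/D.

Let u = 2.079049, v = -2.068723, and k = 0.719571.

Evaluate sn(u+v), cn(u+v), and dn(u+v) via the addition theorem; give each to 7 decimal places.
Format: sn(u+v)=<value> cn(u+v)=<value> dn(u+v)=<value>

sn(u+v)=0.0103257 cn(u+v)=0.9999467 dn(u+v)=0.9999724

sn u = 0.9893454714620653, cn u = -0.1455868747432397, dn u = 0.7022764790693042
sn v = -0.9903746607138705, cn v = -0.1384125406741958, dn v = 0.701524958861316
m = k² = 0.517782424041
D = 1 − m·sn²u·sn²v = 0.5029016917917851
sn(u+v) = (sn u·cn v·dn v + sn v·cn u·dn u)/D = 0.005192822806019146/0.5029016917917851 = 0.01032572148945785
cn(u+v) = (cn u·cn v − sn u·sn v·dn u·dn v)/D = 0.5028748812561082/0.5029016917917851 = 0.9999466883167933
dn(u+v) = (dn u·dn v − m·sn u·sn v·cn u·cn v)/D = 0.5028878099460758/0.5029016917917851 = 0.9999723965022669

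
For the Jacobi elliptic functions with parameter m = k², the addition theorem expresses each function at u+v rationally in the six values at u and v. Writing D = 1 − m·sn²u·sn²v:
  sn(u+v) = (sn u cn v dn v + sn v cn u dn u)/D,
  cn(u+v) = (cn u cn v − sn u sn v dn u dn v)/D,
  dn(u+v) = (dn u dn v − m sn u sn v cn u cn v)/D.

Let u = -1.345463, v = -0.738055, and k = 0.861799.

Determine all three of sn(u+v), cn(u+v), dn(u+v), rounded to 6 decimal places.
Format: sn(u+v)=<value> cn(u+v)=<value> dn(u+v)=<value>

sn u = -0.9062789200811539, cn u = 0.4226801616074942, dn u = 0.6244931720655264
sn v = -0.6395892983591166, cn v = 0.7687168070391677, dn v = 0.8343748598085377
m = k² = 0.742697516401
D = 1 − m·sn²u·sn²v = 0.7504611866126634
sn(u+v) = (sn u·cn v·dn v + sn v·cn u·dn u)/D = -0.7501120177060053/0.7504611866126634 = -0.9995347275610159
cn(u+v) = (cn u·cn v − sn u·sn v·dn u·dn v)/D = 0.02289003069269346/0.7504611866126634 = 0.0305012852110468
dn(u+v) = (dn u·dn v − m·sn u·sn v·cn u·cn v)/D = 0.381182157779081/0.7504611866126634 = 0.50793054268351

sn(u+v)=-0.999535 cn(u+v)=0.030501 dn(u+v)=0.507931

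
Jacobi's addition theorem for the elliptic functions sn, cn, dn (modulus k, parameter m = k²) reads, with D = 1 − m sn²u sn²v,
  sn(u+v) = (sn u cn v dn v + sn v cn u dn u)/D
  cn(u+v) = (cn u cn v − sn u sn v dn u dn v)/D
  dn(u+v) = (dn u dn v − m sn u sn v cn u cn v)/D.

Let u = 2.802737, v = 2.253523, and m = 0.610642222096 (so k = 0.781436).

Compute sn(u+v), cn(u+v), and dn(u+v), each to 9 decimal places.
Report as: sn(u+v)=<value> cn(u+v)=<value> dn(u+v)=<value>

sn u = 0.8464618939231895, cn u = -0.5324493047567695, dn u = 0.7499841526485407
sn v = 0.9831265131735063, cn v = -0.182926922827952, dn v = 0.6401493936217609
m = k² = 0.610642222096
D = 1 − m·sn²u·sn²v = 0.577116763002012
sn(u+v) = (sn u·cn v·dn v + sn v·cn u·dn u)/D = -0.4917116365042758/0.577116763002012 = -0.8520141295957496
cn(u+v) = (cn u·cn v − sn u·sn v·dn u·dn v)/D = -0.3021314691722917/0.577116763002012 = -0.5235187895092182
dn(u+v) = (dn u·dn v − m·sn u·sn v·cn u·cn v)/D = 0.4306071040361741/0.577116763002012 = 0.7461351526097898

sn(u+v)=-0.852014130 cn(u+v)=-0.523518790 dn(u+v)=0.746135153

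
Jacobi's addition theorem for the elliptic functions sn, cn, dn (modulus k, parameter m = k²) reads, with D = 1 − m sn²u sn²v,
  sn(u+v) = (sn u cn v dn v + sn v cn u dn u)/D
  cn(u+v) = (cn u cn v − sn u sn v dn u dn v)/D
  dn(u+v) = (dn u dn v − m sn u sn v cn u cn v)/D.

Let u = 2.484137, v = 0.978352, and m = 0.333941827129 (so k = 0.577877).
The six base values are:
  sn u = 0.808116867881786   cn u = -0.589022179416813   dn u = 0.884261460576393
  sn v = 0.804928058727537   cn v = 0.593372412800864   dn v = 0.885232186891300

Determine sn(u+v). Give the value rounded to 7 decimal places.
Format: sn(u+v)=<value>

m = k² = 0.333941827129
D = 1 − m·sn²u·sn²v = 0.8587028845049023
sn(u+v) = (sn u·cn v·dn v + sn v·cn u·dn u)/D = 0.005234985610734467/0.8587028845049023 = 0.006096387592493967

sn(u+v)=0.0060964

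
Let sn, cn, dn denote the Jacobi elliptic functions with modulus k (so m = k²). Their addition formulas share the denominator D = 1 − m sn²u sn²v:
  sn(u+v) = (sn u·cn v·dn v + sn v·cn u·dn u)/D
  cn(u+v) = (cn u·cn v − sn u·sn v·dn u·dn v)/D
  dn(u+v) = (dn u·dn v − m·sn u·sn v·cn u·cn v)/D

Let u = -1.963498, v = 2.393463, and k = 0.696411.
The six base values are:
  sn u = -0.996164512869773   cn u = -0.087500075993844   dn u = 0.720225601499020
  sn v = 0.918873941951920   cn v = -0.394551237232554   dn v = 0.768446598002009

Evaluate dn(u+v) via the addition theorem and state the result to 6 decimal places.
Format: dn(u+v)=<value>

m = k² = 0.484988280921
D = 1 − m·sn²u·sn²v = 0.5936453359070954
dn(u+v) = (dn u·dn v − m·sn u·sn v·cn u·cn v)/D = 0.5687809579181577/0.5936453359070954 = 0.9581157696607778

dn(u+v)=0.958116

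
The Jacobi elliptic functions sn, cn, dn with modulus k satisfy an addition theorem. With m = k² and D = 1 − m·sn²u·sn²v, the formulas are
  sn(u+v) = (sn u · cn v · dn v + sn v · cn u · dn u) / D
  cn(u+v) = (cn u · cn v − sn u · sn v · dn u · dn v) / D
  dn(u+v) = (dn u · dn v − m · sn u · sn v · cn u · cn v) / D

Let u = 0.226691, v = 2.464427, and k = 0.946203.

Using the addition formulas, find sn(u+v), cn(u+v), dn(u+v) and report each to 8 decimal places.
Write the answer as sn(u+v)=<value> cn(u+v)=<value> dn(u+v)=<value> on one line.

sn(u+v)=0.99904635 cn(u+v)=-0.04366214 dn(u+v)=0.32620035

sn u = 0.2230812903522343, cn u = 0.9747998450424488, dn u = 0.977468748863237
sn v = 0.9995550968868442, cn v = 0.02982630194193442, dn v = 0.3248020153802882
m = k² = 0.895300117209
D = 1 − m·sn²u·sn²v = 0.9554847913636197
sn(u+v) = (sn u·cn v·dn v + sn v·cn u·dn u)/D = 0.9545735969486526/0.9554847913636197 = 0.9990463538266614
cn(u+v) = (cn u·cn v − sn u·sn v·dn u·dn v)/D = -0.04171851550200761/0.9554847913636197 = -0.0436621449960172
dn(u+v) = (dn u·dn v − m·sn u·sn v·cn u·cn v)/D = 0.3116794723222867/0.9554847913636197 = 0.3262003489113348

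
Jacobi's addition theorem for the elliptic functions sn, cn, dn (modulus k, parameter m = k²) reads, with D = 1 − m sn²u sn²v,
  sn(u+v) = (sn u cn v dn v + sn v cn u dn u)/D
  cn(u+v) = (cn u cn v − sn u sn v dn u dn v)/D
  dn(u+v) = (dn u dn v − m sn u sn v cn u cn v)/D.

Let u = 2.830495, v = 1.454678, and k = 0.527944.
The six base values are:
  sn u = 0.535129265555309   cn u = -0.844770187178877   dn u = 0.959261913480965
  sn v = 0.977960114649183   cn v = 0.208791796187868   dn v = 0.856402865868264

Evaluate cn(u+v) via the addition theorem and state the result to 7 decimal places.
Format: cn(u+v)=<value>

cn(u+v)=-0.6564175

m = k² = 0.278724867136
D = 1 − m·sn²u·sn²v = 0.923662943832141
cn(u+v) = (cn u·cn v − sn u·sn v·dn u·dn v)/D = -0.6063085190505822/0.923662943832141 = -0.6564174985034019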